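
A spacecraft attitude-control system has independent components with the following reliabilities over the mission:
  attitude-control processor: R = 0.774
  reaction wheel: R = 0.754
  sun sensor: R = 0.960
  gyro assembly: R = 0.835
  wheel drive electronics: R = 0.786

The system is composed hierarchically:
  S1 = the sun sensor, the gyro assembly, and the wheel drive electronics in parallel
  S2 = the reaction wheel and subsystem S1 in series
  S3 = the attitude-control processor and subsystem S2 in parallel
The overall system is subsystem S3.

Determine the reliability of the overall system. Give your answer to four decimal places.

Parallel (sun sensor, gyro assembly, and wheel drive electronics): 1 − (1 − 0.960000)(1 − 0.835000)(1 − 0.786000) = 0.998588
Series (reaction wheel and [0.998588]): 0.754000 × 0.998588 = 0.752935
Parallel (attitude-control processor and [0.752935]): 1 − (1 − 0.774000)(1 − 0.752935) = 0.9442

0.9442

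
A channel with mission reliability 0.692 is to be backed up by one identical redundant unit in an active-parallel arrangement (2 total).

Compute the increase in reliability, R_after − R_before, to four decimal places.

0.2131

R_before = 0.692
R_after = 1 − (1 − 0.692)^2 = 0.9051
ΔR = 0.9051 − 0.692 = 0.2131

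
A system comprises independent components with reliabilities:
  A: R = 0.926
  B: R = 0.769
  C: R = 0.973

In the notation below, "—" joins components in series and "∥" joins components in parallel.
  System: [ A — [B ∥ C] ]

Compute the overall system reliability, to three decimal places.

0.920

Parallel (B and C): 1 − (1 − 0.76900)(1 − 0.97300) = 0.99376
Series (A and [0.99376]): 0.92600 × 0.99376 = 0.920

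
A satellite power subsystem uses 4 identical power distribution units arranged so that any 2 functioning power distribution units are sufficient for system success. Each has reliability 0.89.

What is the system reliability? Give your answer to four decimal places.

R = Σ_{i=2}^{4} C(4,i) p^i (1−p)^{4−i} with p = 0.89
C(4,2)·0.89^2·0.11^2 = 0.057506
C(4,3)·0.89^3·0.11^1 = 0.310186
C(4,4)·0.89^4·0.11^0 = 0.627422
Sum = 0.9951

0.9951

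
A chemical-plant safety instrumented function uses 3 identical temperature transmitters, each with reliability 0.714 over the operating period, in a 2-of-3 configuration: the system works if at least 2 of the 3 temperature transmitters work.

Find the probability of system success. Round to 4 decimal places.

R = Σ_{i=2}^{3} C(3,i) p^i (1−p)^{3−i} with p = 0.714
C(3,2)·0.714^2·0.286^1 = 0.437405
C(3,3)·0.714^3·0.286^0 = 0.363994
Sum = 0.8014

0.8014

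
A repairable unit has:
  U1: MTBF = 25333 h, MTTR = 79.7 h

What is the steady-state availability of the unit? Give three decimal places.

0.997

A(U1) = MTBF/(MTBF+MTTR) = 25333/(25333+79.7) = 0.997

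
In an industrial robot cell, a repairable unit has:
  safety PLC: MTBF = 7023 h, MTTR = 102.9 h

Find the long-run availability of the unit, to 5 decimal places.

A(safety PLC) = MTBF/(MTBF+MTTR) = 7023/(7023+102.9) = 0.98556

0.98556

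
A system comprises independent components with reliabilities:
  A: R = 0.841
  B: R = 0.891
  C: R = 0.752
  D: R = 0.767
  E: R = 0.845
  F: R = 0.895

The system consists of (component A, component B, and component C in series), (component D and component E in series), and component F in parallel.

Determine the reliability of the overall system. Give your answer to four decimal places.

0.9839

Series (A, B, and C): 0.841000 × 0.891000 × 0.752000 = 0.563497
Series (D and E): 0.767000 × 0.845000 = 0.648115
Parallel ([0.563497], [0.648115], and F): 1 − (1 − 0.563497)(1 − 0.648115)(1 − 0.895000) = 0.9839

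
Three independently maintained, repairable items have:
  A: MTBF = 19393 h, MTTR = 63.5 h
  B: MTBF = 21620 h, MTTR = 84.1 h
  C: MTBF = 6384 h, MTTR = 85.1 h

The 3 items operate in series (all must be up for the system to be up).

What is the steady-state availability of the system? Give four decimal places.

A(A) = MTBF/(MTBF+MTTR) = 19393/(19393+63.5) = 0.996736
A(B) = MTBF/(MTBF+MTTR) = 21620/(21620+84.1) = 0.996125
A(C) = MTBF/(MTBF+MTTR) = 6384/(6384+85.1) = 0.986845
Series availability: 0.996736 × 0.996125 × 0.986845 = 0.9798

0.9798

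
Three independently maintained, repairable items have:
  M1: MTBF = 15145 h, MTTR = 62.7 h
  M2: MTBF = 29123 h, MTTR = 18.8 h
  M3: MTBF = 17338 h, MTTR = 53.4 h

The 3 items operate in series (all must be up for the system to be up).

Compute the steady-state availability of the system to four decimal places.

0.9922

A(M1) = MTBF/(MTBF+MTTR) = 15145/(15145+62.7) = 0.995877
A(M2) = MTBF/(MTBF+MTTR) = 29123/(29123+18.8) = 0.999355
A(M3) = MTBF/(MTBF+MTTR) = 17338/(17338+53.4) = 0.996930
Series availability: 0.995877 × 0.999355 × 0.996930 = 0.9922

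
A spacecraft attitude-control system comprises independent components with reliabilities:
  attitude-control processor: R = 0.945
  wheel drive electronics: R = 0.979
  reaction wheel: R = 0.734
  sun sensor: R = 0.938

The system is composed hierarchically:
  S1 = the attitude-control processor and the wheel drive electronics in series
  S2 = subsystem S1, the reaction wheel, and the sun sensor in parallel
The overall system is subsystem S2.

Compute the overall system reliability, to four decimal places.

0.9988

Series (attitude-control processor and wheel drive electronics): 0.945000 × 0.979000 = 0.925155
Parallel ([0.925155], reaction wheel, and sun sensor): 1 − (1 − 0.925155)(1 − 0.734000)(1 − 0.938000) = 0.9988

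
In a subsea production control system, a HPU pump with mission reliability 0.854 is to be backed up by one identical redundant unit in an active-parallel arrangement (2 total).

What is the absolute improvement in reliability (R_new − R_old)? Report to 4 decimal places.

R_before = 0.854
R_after = 1 − (1 − 0.854)^2 = 0.9787
ΔR = 0.9787 − 0.854 = 0.1247

0.1247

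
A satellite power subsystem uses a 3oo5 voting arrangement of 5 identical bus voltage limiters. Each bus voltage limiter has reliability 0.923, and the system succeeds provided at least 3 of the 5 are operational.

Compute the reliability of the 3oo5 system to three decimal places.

R = Σ_{i=3}^{5} C(5,i) p^i (1−p)^{5−i} with p = 0.923
C(5,3)·0.923^3·0.077^2 = 0.04662
C(5,4)·0.923^4·0.077^1 = 0.27943
C(5,5)·0.923^5·0.077^0 = 0.66990
Sum = 0.996

0.996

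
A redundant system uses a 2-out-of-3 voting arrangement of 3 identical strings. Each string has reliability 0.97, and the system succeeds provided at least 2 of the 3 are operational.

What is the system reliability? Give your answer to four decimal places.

R = Σ_{i=2}^{3} C(3,i) p^i (1−p)^{3−i} with p = 0.97
C(3,2)·0.97^2·0.03^1 = 0.084681
C(3,3)·0.97^3·0.03^0 = 0.912673
Sum = 0.9974

0.9974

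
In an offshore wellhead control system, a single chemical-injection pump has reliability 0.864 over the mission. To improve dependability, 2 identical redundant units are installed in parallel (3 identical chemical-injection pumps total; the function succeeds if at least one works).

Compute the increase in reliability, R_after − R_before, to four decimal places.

0.1335

R_before = 0.864
R_after = 1 − (1 − 0.864)^3 = 0.9975
ΔR = 0.9975 − 0.864 = 0.1335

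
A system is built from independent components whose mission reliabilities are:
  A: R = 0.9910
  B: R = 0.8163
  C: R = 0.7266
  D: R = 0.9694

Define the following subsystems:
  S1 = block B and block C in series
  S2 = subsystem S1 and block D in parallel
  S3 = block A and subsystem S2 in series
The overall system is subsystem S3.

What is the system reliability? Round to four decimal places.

0.9787

Series (B and C): 0.816300 × 0.726600 = 0.593124
Parallel ([0.593124] and D): 1 − (1 − 0.593124)(1 − 0.969400) = 0.987550
Series (A and [0.987550]): 0.991000 × 0.987550 = 0.9787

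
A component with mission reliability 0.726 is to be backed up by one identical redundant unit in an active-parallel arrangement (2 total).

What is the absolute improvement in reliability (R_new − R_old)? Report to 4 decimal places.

0.1989

R_before = 0.726
R_after = 1 − (1 − 0.726)^2 = 0.9249
ΔR = 0.9249 − 0.726 = 0.1989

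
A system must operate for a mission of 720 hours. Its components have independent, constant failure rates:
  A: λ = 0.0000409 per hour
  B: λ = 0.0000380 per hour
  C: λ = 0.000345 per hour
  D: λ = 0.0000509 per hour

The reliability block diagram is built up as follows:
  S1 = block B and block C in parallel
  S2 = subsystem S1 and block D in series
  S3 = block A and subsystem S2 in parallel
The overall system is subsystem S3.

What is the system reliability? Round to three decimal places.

R(A) = exp(−0.0000409 × 720) = 0.97098
R(B) = exp(−0.0000380 × 720) = 0.97301
R(C) = exp(−0.000345 × 720) = 0.78005
R(D) = exp(−0.0000509 × 720) = 0.96402
Parallel (B and C): 1 − (1 − 0.97301)(1 − 0.78005) = 0.99406
Series ([0.99406] and D): 0.99406 × 0.96402 = 0.95829
Parallel (A and [0.95829]): 1 − (1 − 0.97098)(1 − 0.95829) = 0.999

0.999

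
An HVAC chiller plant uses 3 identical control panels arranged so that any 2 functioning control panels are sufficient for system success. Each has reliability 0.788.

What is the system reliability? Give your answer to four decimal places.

R = Σ_{i=2}^{3} C(3,i) p^i (1−p)^{3−i} with p = 0.788
C(3,2)·0.788^2·0.212^1 = 0.394920
C(3,3)·0.788^3·0.212^0 = 0.489304
Sum = 0.8842

0.8842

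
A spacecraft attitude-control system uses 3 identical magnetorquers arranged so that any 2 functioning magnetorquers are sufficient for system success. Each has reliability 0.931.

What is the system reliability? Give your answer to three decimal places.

0.986

R = Σ_{i=2}^{3} C(3,i) p^i (1−p)^{3−i} with p = 0.931
C(3,2)·0.931^2·0.069^1 = 0.17942
C(3,3)·0.931^3·0.069^0 = 0.80695
Sum = 0.986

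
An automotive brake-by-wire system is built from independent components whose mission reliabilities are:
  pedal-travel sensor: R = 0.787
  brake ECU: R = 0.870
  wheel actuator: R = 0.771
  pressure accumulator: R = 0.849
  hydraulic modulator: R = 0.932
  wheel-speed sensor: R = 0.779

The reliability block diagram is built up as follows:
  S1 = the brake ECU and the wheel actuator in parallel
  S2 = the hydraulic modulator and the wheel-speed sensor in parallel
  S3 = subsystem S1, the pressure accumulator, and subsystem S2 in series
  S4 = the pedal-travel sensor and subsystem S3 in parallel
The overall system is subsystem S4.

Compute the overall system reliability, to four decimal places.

Parallel (brake ECU and wheel actuator): 1 − (1 − 0.870000)(1 − 0.771000) = 0.970230
Parallel (hydraulic modulator and wheel-speed sensor): 1 − (1 − 0.932000)(1 − 0.779000) = 0.984972
Series ([0.970230], pressure accumulator, and [0.984972]): 0.970230 × 0.849000 × 0.984972 = 0.811346
Parallel (pedal-travel sensor and [0.811346]): 1 − (1 − 0.787000)(1 − 0.811346) = 0.9598

0.9598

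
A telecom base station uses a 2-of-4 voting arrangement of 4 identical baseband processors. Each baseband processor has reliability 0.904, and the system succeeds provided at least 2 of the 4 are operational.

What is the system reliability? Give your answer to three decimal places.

R = Σ_{i=2}^{4} C(4,i) p^i (1−p)^{4−i} with p = 0.904
C(4,2)·0.904^2·0.096^2 = 0.04519
C(4,3)·0.904^3·0.096^1 = 0.28369
C(4,4)·0.904^4·0.096^0 = 0.66784
Sum = 0.997

0.997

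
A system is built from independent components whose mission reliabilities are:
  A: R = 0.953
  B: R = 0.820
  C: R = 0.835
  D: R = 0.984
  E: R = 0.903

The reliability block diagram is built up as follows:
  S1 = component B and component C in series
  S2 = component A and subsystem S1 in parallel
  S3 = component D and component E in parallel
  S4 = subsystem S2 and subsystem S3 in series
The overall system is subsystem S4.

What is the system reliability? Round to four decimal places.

0.9837

Series (B and C): 0.820000 × 0.835000 = 0.684700
Parallel (A and [0.684700]): 1 − (1 − 0.953000)(1 − 0.684700) = 0.985181
Parallel (D and E): 1 − (1 − 0.984000)(1 − 0.903000) = 0.998448
Series ([0.985181] and [0.998448]): 0.985181 × 0.998448 = 0.9837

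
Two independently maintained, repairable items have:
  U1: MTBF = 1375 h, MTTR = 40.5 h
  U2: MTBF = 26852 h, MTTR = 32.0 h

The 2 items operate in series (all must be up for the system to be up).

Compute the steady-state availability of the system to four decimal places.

A(U1) = MTBF/(MTBF+MTTR) = 1375/(1375+40.5) = 0.971388
A(U2) = MTBF/(MTBF+MTTR) = 26852/(26852+32.0) = 0.998810
Series availability: 0.971388 × 0.998810 = 0.9702

0.9702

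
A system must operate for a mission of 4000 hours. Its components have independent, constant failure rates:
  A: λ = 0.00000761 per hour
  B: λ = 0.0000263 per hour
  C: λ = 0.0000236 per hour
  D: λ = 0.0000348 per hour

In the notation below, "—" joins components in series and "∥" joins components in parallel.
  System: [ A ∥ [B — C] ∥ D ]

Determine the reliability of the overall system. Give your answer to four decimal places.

R(A) = exp(−0.00000761 × 4000) = 0.970019
R(B) = exp(−0.0000263 × 4000) = 0.900144
R(C) = exp(−0.0000236 × 4000) = 0.909919
R(D) = exp(−0.0000348 × 4000) = 0.870054
Series (B and C): 0.900144 × 0.909919 = 0.819058
Parallel (A, [0.819058], and D): 1 − (1 − 0.970019)(1 − 0.819058)(1 − 0.870054) = 0.9993

0.9993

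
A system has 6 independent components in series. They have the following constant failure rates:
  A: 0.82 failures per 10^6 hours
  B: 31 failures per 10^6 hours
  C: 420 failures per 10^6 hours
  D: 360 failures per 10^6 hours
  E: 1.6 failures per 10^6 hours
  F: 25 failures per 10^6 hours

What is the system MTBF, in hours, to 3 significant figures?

1190

Series of exponential components: λ_sys = Σ λ_i
λ_sys = 0.00000082 + 0.000031 + 0.00042 + 0.00036 + 0.0000016 + 0.000025 = 8.3842e-04 /h
MTBF = 1 / λ_sys = 1190 h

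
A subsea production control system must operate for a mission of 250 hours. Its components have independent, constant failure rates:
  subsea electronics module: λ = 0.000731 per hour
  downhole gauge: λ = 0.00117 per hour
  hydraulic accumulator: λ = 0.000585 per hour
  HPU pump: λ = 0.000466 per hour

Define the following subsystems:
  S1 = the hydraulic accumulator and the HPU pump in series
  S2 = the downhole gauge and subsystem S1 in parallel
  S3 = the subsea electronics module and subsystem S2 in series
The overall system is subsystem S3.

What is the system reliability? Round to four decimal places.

R(subsea electronics module) = exp(−0.000731 × 250) = 0.832976
R(downhole gauge) = exp(−0.00117 × 250) = 0.746395
R(hydraulic accumulator) = exp(−0.000585 × 250) = 0.863942
R(HPU pump) = exp(−0.000466 × 250) = 0.890030
Series (hydraulic accumulator and HPU pump): 0.863942 × 0.890030 = 0.768934
Parallel (downhole gauge and [0.768934]): 1 − (1 − 0.746395)(1 − 0.768934) = 0.941401
Series (subsea electronics module and [0.941401]): 0.832976 × 0.941401 = 0.7842

0.7842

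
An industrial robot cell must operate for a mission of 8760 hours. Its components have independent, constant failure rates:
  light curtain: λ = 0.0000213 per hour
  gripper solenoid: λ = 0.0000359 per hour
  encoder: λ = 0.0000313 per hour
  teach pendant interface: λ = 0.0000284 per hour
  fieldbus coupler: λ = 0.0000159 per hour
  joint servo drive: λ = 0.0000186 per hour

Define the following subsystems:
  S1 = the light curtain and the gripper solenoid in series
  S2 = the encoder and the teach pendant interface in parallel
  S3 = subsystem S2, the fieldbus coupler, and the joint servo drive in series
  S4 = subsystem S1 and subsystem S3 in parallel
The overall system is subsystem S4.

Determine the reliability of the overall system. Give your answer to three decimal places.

R(light curtain) = exp(−0.0000213 × 8760) = 0.82979
R(gripper solenoid) = exp(−0.0000359 × 8760) = 0.73017
R(encoder) = exp(−0.0000313 × 8760) = 0.76019
R(teach pendant interface) = exp(−0.0000284 × 8760) = 0.77975
R(fieldbus coupler) = exp(−0.0000159 × 8760) = 0.86998
R(joint servo drive) = exp(−0.0000186 × 8760) = 0.84965
Series (light curtain and gripper solenoid): 0.82979 × 0.73017 = 0.60589
Parallel (encoder and teach pendant interface): 1 − (1 − 0.76019)(1 − 0.77975) = 0.94718
Series ([0.94718], fieldbus coupler, and joint servo drive): 0.94718 × 0.86998 × 0.84965 = 0.70014
Parallel ([0.60589] and [0.70014]): 1 − (1 − 0.60589)(1 − 0.70014) = 0.882

0.882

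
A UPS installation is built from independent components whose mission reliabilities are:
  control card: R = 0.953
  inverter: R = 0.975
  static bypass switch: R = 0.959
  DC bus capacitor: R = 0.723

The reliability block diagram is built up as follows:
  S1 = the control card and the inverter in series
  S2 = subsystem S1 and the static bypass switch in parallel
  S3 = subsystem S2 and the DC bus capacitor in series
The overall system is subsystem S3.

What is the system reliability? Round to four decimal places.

0.7209

Series (control card and inverter): 0.953000 × 0.975000 = 0.929175
Parallel ([0.929175] and static bypass switch): 1 − (1 − 0.929175)(1 − 0.959000) = 0.997096
Series ([0.997096] and DC bus capacitor): 0.997096 × 0.723000 = 0.7209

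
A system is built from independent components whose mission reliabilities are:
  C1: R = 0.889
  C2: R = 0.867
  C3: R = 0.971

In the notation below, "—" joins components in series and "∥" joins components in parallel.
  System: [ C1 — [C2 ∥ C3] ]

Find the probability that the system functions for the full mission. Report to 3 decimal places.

0.886

Parallel (C2 and C3): 1 − (1 − 0.86700)(1 − 0.97100) = 0.99614
Series (C1 and [0.99614]): 0.88900 × 0.99614 = 0.886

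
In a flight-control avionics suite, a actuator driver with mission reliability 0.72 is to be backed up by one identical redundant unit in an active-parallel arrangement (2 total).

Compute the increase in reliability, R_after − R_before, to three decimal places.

R_before = 0.72
R_after = 1 − (1 − 0.72)^2 = 0.922
ΔR = 0.922 − 0.72 = 0.202

0.202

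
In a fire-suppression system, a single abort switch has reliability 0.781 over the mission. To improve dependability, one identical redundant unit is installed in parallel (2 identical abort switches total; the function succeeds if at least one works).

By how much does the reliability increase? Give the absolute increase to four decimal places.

R_before = 0.781
R_after = 1 − (1 − 0.781)^2 = 0.9520
ΔR = 0.9520 − 0.781 = 0.1710

0.1710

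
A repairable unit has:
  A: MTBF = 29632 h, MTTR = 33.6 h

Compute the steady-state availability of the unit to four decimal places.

0.9989

A(A) = MTBF/(MTBF+MTTR) = 29632/(29632+33.6) = 0.9989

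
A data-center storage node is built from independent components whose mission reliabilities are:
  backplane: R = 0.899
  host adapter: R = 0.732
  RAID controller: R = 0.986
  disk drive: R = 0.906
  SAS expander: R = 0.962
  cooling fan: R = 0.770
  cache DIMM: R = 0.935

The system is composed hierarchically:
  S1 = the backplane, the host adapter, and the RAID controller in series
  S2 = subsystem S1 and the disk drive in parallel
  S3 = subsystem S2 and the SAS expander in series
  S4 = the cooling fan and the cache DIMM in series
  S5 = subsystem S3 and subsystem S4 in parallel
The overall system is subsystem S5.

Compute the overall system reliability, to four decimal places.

0.9805

Series (backplane, host adapter, and RAID controller): 0.899000 × 0.732000 × 0.986000 = 0.648855
Parallel ([0.648855] and disk drive): 1 − (1 − 0.648855)(1 − 0.906000) = 0.966992
Series ([0.966992] and SAS expander): 0.966992 × 0.962000 = 0.930246
Series (cooling fan and cache DIMM): 0.770000 × 0.935000 = 0.719950
Parallel ([0.930246] and [0.719950]): 1 − (1 − 0.930246)(1 − 0.719950) = 0.9805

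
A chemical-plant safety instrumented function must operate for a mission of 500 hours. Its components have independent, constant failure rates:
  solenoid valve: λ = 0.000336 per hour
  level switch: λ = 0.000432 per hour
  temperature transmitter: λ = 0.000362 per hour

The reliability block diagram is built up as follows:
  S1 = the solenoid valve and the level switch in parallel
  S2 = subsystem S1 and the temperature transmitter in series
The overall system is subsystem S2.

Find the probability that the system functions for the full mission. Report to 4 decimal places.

R(solenoid valve) = exp(−0.000336 × 500) = 0.845354
R(level switch) = exp(−0.000432 × 500) = 0.805735
R(temperature transmitter) = exp(−0.000362 × 500) = 0.834435
Parallel (solenoid valve and level switch): 1 − (1 − 0.845354)(1 − 0.805735) = 0.969958
Series ([0.969958] and temperature transmitter): 0.969958 × 0.834435 = 0.8094

0.8094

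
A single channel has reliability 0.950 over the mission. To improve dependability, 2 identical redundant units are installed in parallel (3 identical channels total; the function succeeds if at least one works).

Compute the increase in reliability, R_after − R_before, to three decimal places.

R_before = 0.950
R_after = 1 − (1 − 0.950)^3 = 1.000
ΔR = 1.000 − 0.950 = 0.050

0.050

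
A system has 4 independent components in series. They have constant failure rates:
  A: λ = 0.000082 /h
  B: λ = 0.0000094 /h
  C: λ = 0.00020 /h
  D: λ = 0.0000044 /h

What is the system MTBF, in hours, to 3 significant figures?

3380

Series of exponential components: λ_sys = Σ λ_i
λ_sys = 0.000082 + 0.0000094 + 0.00020 + 0.0000044 = 2.9580e-04 /h
MTBF = 1 / λ_sys = 3380 h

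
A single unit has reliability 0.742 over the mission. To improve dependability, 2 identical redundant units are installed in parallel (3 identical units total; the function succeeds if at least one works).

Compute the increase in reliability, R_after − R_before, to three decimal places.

R_before = 0.742
R_after = 1 − (1 − 0.742)^3 = 0.983
ΔR = 0.983 − 0.742 = 0.241

0.241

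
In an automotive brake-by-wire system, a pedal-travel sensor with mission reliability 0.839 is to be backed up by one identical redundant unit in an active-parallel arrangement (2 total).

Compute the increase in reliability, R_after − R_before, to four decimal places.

R_before = 0.839
R_after = 1 − (1 − 0.839)^2 = 0.9741
ΔR = 0.9741 − 0.839 = 0.1351

0.1351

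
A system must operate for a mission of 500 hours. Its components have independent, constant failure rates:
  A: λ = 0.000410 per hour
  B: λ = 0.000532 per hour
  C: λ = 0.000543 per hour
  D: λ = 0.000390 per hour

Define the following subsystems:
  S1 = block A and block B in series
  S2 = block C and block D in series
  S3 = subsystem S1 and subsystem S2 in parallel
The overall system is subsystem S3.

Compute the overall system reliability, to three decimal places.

R(A) = exp(−0.000410 × 500) = 0.81465
R(B) = exp(−0.000532 × 500) = 0.76644
R(C) = exp(−0.000543 × 500) = 0.76224
R(D) = exp(−0.000390 × 500) = 0.82283
Series (A and B): 0.81465 × 0.76644 = 0.62438
Series (C and D): 0.76224 × 0.82283 = 0.62719
Parallel ([0.62438] and [0.62719]): 1 − (1 − 0.62438)(1 − 0.62719) = 0.860

0.860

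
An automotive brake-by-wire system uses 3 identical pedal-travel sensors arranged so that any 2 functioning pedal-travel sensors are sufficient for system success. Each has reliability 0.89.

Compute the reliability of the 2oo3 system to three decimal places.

R = Σ_{i=2}^{3} C(3,i) p^i (1−p)^{3−i} with p = 0.89
C(3,2)·0.89^2·0.11^1 = 0.26139
C(3,3)·0.89^3·0.11^0 = 0.70497
Sum = 0.966

0.966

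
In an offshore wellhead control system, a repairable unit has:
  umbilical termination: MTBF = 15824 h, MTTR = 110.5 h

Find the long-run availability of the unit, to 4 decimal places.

0.9931

A(umbilical termination) = MTBF/(MTBF+MTTR) = 15824/(15824+110.5) = 0.9931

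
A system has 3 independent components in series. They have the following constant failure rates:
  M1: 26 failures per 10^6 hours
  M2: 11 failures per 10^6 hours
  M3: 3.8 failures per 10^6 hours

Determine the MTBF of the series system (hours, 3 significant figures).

Series of exponential components: λ_sys = Σ λ_i
λ_sys = 0.000026 + 0.000011 + 0.0000038 = 4.0800e-05 /h
MTBF = 1 / λ_sys = 24500 h

24500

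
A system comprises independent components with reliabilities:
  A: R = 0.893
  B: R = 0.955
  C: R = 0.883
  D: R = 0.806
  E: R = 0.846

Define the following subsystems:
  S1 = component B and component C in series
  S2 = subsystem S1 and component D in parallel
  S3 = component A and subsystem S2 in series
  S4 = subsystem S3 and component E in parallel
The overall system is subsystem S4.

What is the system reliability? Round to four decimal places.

Series (B and C): 0.955000 × 0.883000 = 0.843265
Parallel ([0.843265] and D): 1 − (1 − 0.843265)(1 − 0.806000) = 0.969593
Series (A and [0.969593]): 0.893000 × 0.969593 = 0.865847
Parallel ([0.865847] and E): 1 − (1 − 0.865847)(1 − 0.846000) = 0.9793

0.9793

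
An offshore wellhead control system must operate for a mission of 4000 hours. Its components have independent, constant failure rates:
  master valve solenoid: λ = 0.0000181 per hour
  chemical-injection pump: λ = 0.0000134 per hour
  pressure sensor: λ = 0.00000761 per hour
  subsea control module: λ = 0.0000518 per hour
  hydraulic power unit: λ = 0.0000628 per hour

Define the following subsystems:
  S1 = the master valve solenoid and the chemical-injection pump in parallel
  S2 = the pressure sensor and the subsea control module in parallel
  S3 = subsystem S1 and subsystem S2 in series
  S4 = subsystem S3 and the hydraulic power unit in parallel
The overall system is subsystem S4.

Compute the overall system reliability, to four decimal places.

R(master valve solenoid) = exp(−0.0000181 × 4000) = 0.930159
R(chemical-injection pump) = exp(−0.0000134 × 4000) = 0.947811
R(pressure sensor) = exp(−0.00000761 × 4000) = 0.970019
R(subsea control module) = exp(−0.0000518 × 4000) = 0.812857
R(hydraulic power unit) = exp(−0.0000628 × 4000) = 0.777867
Parallel (master valve solenoid and chemical-injection pump): 1 − (1 − 0.930159)(1 − 0.947811) = 0.996355
Parallel (pressure sensor and subsea control module): 1 − (1 − 0.970019)(1 − 0.812857) = 0.994389
Series ([0.996355] and [0.994389]): 0.996355 × 0.994389 = 0.990764
Parallel ([0.990764] and hydraulic power unit): 1 − (1 − 0.990764)(1 − 0.777867) = 0.9979

0.9979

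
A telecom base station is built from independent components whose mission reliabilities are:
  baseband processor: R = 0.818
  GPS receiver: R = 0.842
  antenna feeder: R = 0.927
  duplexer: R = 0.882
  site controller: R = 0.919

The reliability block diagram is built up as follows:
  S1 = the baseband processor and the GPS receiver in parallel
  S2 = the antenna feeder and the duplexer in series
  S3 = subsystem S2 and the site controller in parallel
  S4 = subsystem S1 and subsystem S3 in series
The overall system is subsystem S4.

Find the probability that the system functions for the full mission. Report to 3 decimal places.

0.957

Parallel (baseband processor and GPS receiver): 1 − (1 − 0.81800)(1 − 0.84200) = 0.97124
Series (antenna feeder and duplexer): 0.92700 × 0.88200 = 0.81761
Parallel ([0.81761] and site controller): 1 − (1 − 0.81761)(1 − 0.91900) = 0.98523
Series ([0.97124] and [0.98523]): 0.97124 × 0.98523 = 0.957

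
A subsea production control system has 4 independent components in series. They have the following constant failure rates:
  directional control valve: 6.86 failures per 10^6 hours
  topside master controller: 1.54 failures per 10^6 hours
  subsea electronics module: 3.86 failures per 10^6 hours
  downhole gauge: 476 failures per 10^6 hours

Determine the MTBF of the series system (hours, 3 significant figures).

Series of exponential components: λ_sys = Σ λ_i
λ_sys = 0.00000686 + 0.00000154 + 0.00000386 + 0.000476 = 4.8826e-04 /h
MTBF = 1 / λ_sys = 2050 h

2050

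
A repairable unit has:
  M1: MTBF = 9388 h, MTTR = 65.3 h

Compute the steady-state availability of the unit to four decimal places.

0.9931

A(M1) = MTBF/(MTBF+MTTR) = 9388/(9388+65.3) = 0.9931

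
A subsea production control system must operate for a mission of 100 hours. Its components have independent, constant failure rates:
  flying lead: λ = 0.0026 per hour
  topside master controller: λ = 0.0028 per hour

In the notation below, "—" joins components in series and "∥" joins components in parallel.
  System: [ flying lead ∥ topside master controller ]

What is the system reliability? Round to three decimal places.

0.944

R(flying lead) = exp(−0.0026 × 100) = 0.77105
R(topside master controller) = exp(−0.0028 × 100) = 0.75578
Parallel (flying lead and topside master controller): 1 − (1 − 0.77105)(1 − 0.75578) = 0.944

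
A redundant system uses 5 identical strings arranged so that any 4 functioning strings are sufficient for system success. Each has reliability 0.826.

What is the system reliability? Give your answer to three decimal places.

R = Σ_{i=4}^{5} C(5,i) p^i (1−p)^{5−i} with p = 0.826
C(5,4)·0.826^4·0.174^1 = 0.40499
C(5,5)·0.826^5·0.174^0 = 0.38450
Sum = 0.789

0.789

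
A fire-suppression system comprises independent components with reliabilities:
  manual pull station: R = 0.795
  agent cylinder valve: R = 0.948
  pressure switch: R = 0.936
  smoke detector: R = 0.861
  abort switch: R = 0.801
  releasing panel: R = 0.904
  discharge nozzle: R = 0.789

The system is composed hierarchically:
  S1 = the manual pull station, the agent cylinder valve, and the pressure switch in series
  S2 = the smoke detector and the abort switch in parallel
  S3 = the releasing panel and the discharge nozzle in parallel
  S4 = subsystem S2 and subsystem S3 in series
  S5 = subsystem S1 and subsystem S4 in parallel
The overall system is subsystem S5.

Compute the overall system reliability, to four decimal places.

Series (manual pull station, agent cylinder valve, and pressure switch): 0.795000 × 0.948000 × 0.936000 = 0.705426
Parallel (smoke detector and abort switch): 1 − (1 − 0.861000)(1 − 0.801000) = 0.972339
Parallel (releasing panel and discharge nozzle): 1 − (1 − 0.904000)(1 − 0.789000) = 0.979744
Series ([0.972339] and [0.979744]): 0.972339 × 0.979744 = 0.952643
Parallel ([0.705426] and [0.952643]): 1 − (1 − 0.705426)(1 − 0.952643) = 0.9860

0.9860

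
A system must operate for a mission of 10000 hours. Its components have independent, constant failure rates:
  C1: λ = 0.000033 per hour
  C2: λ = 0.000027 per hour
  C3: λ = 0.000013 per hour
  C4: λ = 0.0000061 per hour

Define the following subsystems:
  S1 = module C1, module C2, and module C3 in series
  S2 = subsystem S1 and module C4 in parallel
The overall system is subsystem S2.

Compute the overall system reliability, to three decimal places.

R(C1) = exp(−0.000033 × 10000) = 0.71892
R(C2) = exp(−0.000027 × 10000) = 0.76338
R(C3) = exp(−0.000013 × 10000) = 0.87810
R(C4) = exp(−0.0000061 × 10000) = 0.94082
Series (C1, C2, and C3): 0.71892 × 0.76338 × 0.87810 = 0.48191
Parallel ([0.48191] and C4): 1 − (1 − 0.48191)(1 − 0.94082) = 0.969

0.969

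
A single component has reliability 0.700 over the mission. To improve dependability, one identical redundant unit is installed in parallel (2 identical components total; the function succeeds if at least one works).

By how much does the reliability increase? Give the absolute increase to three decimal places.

R_before = 0.700
R_after = 1 − (1 − 0.700)^2 = 0.910
ΔR = 0.910 − 0.700 = 0.210

0.210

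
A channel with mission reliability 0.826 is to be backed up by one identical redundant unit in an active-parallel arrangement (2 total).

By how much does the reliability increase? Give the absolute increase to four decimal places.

R_before = 0.826
R_after = 1 − (1 − 0.826)^2 = 0.9697
ΔR = 0.9697 − 0.826 = 0.1437

0.1437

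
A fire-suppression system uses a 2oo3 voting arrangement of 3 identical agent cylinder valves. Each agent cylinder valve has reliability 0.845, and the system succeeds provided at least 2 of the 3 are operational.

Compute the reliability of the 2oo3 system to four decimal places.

0.9354

R = Σ_{i=2}^{3} C(3,i) p^i (1−p)^{3−i} with p = 0.845
C(3,2)·0.845^2·0.155^1 = 0.332022
C(3,3)·0.845^3·0.155^0 = 0.603351
Sum = 0.9354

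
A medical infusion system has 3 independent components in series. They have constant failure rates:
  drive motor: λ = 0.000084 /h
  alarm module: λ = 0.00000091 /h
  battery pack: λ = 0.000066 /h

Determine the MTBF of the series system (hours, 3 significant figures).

Series of exponential components: λ_sys = Σ λ_i
λ_sys = 0.000084 + 0.00000091 + 0.000066 = 1.5091e-04 /h
MTBF = 1 / λ_sys = 6630 h

6630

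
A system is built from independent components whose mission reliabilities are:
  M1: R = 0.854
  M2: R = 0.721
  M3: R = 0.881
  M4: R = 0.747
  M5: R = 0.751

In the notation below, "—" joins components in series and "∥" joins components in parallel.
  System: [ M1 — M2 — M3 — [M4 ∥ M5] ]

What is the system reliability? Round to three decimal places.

0.508

Parallel (M4 and M5): 1 − (1 − 0.74700)(1 − 0.75100) = 0.93700
Series (M1, M2, M3, and [0.93700]): 0.85400 × 0.72100 × 0.88100 × 0.93700 = 0.508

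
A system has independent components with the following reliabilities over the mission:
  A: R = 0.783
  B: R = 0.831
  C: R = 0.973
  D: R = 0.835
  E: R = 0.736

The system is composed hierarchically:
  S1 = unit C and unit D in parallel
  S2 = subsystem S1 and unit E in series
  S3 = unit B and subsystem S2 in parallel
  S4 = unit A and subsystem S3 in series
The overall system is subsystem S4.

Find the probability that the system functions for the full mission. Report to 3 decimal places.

0.748

Parallel (C and D): 1 − (1 − 0.97300)(1 − 0.83500) = 0.99555
Series ([0.99555] and E): 0.99555 × 0.73600 = 0.73272
Parallel (B and [0.73272]): 1 − (1 − 0.83100)(1 − 0.73272) = 0.95483
Series (A and [0.95483]): 0.78300 × 0.95483 = 0.748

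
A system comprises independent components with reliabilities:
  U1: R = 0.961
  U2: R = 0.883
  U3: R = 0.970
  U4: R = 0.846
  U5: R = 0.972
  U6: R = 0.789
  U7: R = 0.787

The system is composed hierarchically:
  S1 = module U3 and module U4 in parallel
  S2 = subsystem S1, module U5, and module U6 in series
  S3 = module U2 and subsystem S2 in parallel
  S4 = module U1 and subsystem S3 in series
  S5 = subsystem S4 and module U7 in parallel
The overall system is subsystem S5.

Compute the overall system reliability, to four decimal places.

Parallel (U3 and U4): 1 − (1 − 0.970000)(1 − 0.846000) = 0.995380
Series ([0.995380], U5, and U6): 0.995380 × 0.972000 × 0.789000 = 0.763365
Parallel (U2 and [0.763365]): 1 − (1 − 0.883000)(1 − 0.763365) = 0.972314
Series (U1 and [0.972314]): 0.961000 × 0.972314 = 0.934394
Parallel ([0.934394] and U7): 1 − (1 − 0.934394)(1 − 0.787000) = 0.9860

0.9860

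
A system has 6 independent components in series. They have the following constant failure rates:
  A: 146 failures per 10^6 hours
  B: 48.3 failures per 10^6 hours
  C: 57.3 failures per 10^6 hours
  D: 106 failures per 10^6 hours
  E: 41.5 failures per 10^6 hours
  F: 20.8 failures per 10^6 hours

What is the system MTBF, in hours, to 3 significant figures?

Series of exponential components: λ_sys = Σ λ_i
λ_sys = 0.000146 + 0.0000483 + 0.0000573 + 0.000106 + 0.0000415 + 0.0000208 = 4.1990e-04 /h
MTBF = 1 / λ_sys = 2380 h

2380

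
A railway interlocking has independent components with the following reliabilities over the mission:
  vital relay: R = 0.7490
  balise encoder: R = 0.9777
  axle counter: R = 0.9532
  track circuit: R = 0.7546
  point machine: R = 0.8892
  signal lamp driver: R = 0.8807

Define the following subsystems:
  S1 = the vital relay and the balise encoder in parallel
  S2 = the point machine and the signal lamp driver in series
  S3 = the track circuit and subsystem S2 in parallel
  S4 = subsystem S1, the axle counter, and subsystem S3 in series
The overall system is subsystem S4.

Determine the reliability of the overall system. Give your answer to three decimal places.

Parallel (vital relay and balise encoder): 1 − (1 − 0.74900)(1 − 0.97770) = 0.99440
Series (point machine and signal lamp driver): 0.88920 × 0.88070 = 0.78312
Parallel (track circuit and [0.78312]): 1 − (1 − 0.75460)(1 − 0.78312) = 0.94678
Series ([0.99440], axle counter, and [0.94678]): 0.99440 × 0.95320 × 0.94678 = 0.897

0.897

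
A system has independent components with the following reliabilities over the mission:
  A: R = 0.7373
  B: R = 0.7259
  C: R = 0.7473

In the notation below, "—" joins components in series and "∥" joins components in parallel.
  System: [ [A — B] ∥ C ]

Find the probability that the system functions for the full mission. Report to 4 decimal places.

Series (A and B): 0.737300 × 0.725900 = 0.535206
Parallel ([0.535206] and C): 1 − (1 − 0.535206)(1 − 0.747300) = 0.8825

0.8825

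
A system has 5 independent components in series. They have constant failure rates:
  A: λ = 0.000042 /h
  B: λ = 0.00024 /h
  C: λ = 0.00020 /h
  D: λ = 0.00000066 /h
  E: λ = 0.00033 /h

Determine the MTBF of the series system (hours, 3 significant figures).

Series of exponential components: λ_sys = Σ λ_i
λ_sys = 0.000042 + 0.00024 + 0.00020 + 0.00000066 + 0.00033 = 8.1266e-04 /h
MTBF = 1 / λ_sys = 1230 h

1230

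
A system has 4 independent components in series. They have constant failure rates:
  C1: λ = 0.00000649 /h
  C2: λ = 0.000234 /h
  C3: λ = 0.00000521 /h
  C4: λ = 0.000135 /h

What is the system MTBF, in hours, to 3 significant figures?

2630

Series of exponential components: λ_sys = Σ λ_i
λ_sys = 0.00000649 + 0.000234 + 0.00000521 + 0.000135 = 3.8070e-04 /h
MTBF = 1 / λ_sys = 2630 h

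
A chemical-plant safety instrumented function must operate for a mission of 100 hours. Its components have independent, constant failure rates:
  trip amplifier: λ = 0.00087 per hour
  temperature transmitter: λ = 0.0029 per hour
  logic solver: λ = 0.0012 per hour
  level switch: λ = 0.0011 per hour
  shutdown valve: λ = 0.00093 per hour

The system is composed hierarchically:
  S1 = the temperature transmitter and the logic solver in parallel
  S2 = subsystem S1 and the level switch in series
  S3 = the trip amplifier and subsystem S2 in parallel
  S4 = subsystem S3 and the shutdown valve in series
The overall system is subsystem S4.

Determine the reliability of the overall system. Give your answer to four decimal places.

0.9013

R(trip amplifier) = exp(−0.00087 × 100) = 0.916677
R(temperature transmitter) = exp(−0.0029 × 100) = 0.748264
R(logic solver) = exp(−0.0012 × 100) = 0.886920
R(level switch) = exp(−0.0011 × 100) = 0.895834
R(shutdown valve) = exp(−0.00093 × 100) = 0.911194
Parallel (temperature transmitter and logic solver): 1 − (1 − 0.748264)(1 − 0.886920) = 0.971534
Series ([0.971534] and level switch): 0.971534 × 0.895834 = 0.870333
Parallel (trip amplifier and [0.870333]): 1 − (1 − 0.916677)(1 − 0.870333) = 0.989196
Series ([0.989196] and shutdown valve): 0.989196 × 0.911194 = 0.9013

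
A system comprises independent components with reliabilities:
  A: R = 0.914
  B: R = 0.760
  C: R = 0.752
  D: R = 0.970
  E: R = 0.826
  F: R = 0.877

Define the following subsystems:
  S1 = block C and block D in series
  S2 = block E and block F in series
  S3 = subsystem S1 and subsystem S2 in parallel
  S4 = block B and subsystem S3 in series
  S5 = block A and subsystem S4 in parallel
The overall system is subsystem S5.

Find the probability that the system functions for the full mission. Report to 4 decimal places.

Series (C and D): 0.752000 × 0.970000 = 0.729440
Series (E and F): 0.826000 × 0.877000 = 0.724402
Parallel ([0.729440] and [0.724402]): 1 − (1 − 0.729440)(1 − 0.724402) = 0.925434
Series (B and [0.925434]): 0.760000 × 0.925434 = 0.703330
Parallel (A and [0.703330]): 1 − (1 − 0.914000)(1 − 0.703330) = 0.9745

0.9745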